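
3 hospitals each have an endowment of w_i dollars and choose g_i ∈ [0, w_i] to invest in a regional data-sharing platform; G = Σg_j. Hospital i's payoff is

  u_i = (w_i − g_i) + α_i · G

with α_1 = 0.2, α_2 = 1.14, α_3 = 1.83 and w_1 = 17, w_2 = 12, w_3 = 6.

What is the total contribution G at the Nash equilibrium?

∂u_i/∂g_i = α_i − 1, so hospital i contributes w_i if α_i > 1, else 0.
α_i > 1 for i ∈ {2, 3}; NE contributions (0, 12, 6), G = 18.

18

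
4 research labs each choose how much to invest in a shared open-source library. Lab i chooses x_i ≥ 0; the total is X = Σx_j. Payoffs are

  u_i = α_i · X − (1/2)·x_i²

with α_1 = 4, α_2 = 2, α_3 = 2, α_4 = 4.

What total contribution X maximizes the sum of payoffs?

48

Planner FOC: ∂(Σu_j)/∂x_i = (Σα_j) − x_i = 0, so x_i^SO = Σα_j = 12 for every i; X^SO = 48.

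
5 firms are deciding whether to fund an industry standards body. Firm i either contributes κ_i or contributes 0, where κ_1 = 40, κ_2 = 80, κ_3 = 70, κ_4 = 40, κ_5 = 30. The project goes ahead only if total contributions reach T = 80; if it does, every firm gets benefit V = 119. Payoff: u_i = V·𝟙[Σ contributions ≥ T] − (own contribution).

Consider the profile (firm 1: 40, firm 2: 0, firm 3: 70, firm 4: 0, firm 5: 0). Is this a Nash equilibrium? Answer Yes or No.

Total = 110 ≥ 80: provided.
Firm 1 (pledges 40, payoff 79): dropping to 0 → total 70, payoff 0. No gain.
Firm 2 (pledges 0, payoff 119): pledging 80 → total 190, payoff 39. No gain.
Firm 3 (pledges 70, payoff 49): dropping to 0 → total 40, payoff 0. No gain.
Firm 4 (pledges 0, payoff 119): pledging 40 → total 150, payoff 79. No gain.
Firm 5 (pledges 0, payoff 119): pledging 30 → total 140, payoff 89. No gain.

Yes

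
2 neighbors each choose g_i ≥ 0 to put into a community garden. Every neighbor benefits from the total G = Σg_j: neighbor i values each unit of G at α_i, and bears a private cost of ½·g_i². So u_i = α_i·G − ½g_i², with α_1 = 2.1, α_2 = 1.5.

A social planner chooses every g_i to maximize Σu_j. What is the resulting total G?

7.2

Planner FOC: ∂(Σu_j)/∂g_i = (Σα_j) − g_i = 0, so g_i^SO = Σα_j = 3.6 for every i; G^SO = 7.2.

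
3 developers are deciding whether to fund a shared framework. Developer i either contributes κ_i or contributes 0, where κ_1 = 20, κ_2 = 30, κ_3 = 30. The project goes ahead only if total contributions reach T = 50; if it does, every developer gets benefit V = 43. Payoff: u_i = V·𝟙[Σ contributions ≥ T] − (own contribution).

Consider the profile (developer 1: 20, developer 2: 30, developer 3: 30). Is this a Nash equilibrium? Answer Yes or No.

Total = 80 ≥ 50: provided.
Developer 1 (pledges 20, payoff 23): dropping to 0 → total 60, payoff 43. Profitable deviation.

No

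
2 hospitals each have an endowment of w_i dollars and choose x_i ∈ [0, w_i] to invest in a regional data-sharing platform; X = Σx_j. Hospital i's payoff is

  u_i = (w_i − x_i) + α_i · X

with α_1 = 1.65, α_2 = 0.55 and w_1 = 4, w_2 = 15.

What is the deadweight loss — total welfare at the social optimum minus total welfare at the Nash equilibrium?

18

∂u_i/∂x_i = α_i − 1, so hospital i contributes w_i if α_i > 1, else 0.
α_i > 1 for i ∈ {1}; NE contributions (4, 0), X = 4.
W^NE = Σw_i − X^NE + (Σα_i)·X^NE = 19 + 1.2·4 = 23.8.
Planner: ∂(Σu_j)/∂x_i = Σα_j − 1 = 1.2 > 0, so everyone contributes w_i; X^SO = 19, W^SO = 19 + 1.2·19 = 41.8.
Deadweight loss = 18.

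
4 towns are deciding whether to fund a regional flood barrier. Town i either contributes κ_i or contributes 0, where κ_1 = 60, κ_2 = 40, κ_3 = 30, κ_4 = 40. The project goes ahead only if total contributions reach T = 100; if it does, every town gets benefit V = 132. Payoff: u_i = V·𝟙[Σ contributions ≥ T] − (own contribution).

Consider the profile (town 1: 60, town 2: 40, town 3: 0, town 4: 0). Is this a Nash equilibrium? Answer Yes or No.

Total = 100 ≥ 100: provided.
Town 1 (pledges 60, payoff 72): dropping to 0 → total 40, payoff 0. No gain.
Town 2 (pledges 40, payoff 92): dropping to 0 → total 60, payoff 0. No gain.
Town 3 (pledges 0, payoff 132): pledging 30 → total 130, payoff 102. No gain.
Town 4 (pledges 0, payoff 132): pledging 40 → total 140, payoff 92. No gain.

Yes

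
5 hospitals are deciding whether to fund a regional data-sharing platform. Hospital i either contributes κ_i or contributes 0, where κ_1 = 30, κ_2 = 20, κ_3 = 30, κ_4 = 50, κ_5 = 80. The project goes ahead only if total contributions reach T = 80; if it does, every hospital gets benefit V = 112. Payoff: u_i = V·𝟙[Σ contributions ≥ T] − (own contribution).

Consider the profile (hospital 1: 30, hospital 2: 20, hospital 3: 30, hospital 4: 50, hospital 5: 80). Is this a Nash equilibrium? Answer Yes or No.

Total = 210 ≥ 80: provided.
Hospital 1 (pledges 30, payoff 82): dropping to 0 → total 180, payoff 112. Profitable deviation.

No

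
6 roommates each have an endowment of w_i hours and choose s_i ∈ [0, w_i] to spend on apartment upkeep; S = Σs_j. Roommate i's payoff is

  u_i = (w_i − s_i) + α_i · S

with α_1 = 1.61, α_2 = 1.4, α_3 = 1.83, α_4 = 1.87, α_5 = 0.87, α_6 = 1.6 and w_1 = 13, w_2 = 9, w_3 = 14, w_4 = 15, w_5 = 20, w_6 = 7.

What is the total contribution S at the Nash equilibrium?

∂u_i/∂s_i = α_i − 1, so roommate i contributes w_i if α_i > 1, else 0.
α_i > 1 for i ∈ {1, 2, 3, 4, 6}; NE contributions (13, 9, 14, 15, 0, 7), S = 58.

58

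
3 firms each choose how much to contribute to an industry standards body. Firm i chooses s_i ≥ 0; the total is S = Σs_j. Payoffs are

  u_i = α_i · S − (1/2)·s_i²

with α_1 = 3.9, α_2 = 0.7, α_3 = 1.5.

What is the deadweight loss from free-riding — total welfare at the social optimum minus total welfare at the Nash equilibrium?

Firm i's FOC: ∂u_i/∂s_i = α_i − s_i = 0, so s_i* = α_i.
NE contributions = (3.9, 0.7, 1.5); S = 6.1.
W^NE = (Σα)·S − ½Σα_i² = 6.1² − ½·17.95 = 28.235.
Planner sets s_i = Σα_j = 6.1 for every i, so S^SO = 3·6.1 = 18.3.
W^SO = (Σα)·S^SO − ½·3·(Σα)² = (3/2)·6.1² = 55.815.
Deadweight loss = W^SO − W^NE = 27.58.

27.58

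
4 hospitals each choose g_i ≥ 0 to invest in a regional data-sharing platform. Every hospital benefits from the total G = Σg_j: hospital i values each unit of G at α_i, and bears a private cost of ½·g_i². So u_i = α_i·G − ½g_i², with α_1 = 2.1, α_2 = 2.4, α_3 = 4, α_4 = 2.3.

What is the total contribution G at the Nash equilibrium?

10.8

Hospital i's FOC: ∂u_i/∂g_i = α_i − g_i = 0, so g_i* = α_i.
NE contributions = (2.1, 2.4, 4, 2.3); G = 10.8.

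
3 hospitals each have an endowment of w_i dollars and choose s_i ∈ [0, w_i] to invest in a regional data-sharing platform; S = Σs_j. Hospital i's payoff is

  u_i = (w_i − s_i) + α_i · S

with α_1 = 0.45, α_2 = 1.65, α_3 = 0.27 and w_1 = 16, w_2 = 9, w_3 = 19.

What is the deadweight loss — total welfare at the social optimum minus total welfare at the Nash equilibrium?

∂u_i/∂s_i = α_i − 1, so hospital i contributes w_i if α_i > 1, else 0.
α_i > 1 for i ∈ {2}; NE contributions (0, 9, 0), S = 9.
W^NE = Σw_i − S^NE + (Σα_i)·S^NE = 44 + 1.37·9 = 56.33.
Planner: ∂(Σu_j)/∂s_i = Σα_j − 1 = 1.37 > 0, so everyone contributes w_i; S^SO = 44, W^SO = 44 + 1.37·44 = 104.28.
Deadweight loss = 47.95.

47.95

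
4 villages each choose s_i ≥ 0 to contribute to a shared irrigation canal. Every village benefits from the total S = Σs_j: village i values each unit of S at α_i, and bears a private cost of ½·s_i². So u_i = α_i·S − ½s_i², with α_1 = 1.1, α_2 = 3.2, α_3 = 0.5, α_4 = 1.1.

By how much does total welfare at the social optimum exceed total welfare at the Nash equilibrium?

41.265

Village i's FOC: ∂u_i/∂s_i = α_i − s_i = 0, so s_i* = α_i.
NE contributions = (1.1, 3.2, 0.5, 1.1); S = 5.9.
W^NE = (Σα)·S − ½Σα_i² = 5.9² − ½·12.91 = 28.355.
Planner sets s_i = Σα_j = 5.9 for every i, so S^SO = 4·5.9 = 23.6.
W^SO = (Σα)·S^SO − ½·4·(Σα)² = (4/2)·5.9² = 69.62.
Deadweight loss = W^SO − W^NE = 41.265.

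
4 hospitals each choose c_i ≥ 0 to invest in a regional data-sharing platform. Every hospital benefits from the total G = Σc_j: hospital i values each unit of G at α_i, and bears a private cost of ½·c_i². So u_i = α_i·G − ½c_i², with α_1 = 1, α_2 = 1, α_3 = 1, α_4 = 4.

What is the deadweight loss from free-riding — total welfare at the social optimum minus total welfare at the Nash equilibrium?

Hospital i's FOC: ∂u_i/∂c_i = α_i − c_i = 0, so c_i* = α_i.
NE contributions = (1, 1, 1, 4); G = 7.
W^NE = (Σα)·G − ½Σα_i² = 7² − ½·19 = 39.5.
Planner sets c_i = Σα_j = 7 for every i, so G^SO = 4·7 = 28.
W^SO = (Σα)·G^SO − ½·4·(Σα)² = (4/2)·7² = 98.
Deadweight loss = W^SO − W^NE = 58.5.

58.5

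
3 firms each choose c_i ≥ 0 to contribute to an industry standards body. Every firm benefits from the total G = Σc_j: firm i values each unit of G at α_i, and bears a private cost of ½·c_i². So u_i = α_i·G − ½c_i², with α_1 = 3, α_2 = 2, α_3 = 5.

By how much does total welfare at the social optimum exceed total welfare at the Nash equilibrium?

69

Firm i's FOC: ∂u_i/∂c_i = α_i − c_i = 0, so c_i* = α_i.
NE contributions = (3, 2, 5); G = 10.
W^NE = (Σα)·G − ½Σα_i² = 10² − ½·38 = 81.
Planner sets c_i = Σα_j = 10 for every i, so G^SO = 3·10 = 30.
W^SO = (Σα)·G^SO − ½·3·(Σα)² = (3/2)·10² = 150.
Deadweight loss = W^SO − W^NE = 69.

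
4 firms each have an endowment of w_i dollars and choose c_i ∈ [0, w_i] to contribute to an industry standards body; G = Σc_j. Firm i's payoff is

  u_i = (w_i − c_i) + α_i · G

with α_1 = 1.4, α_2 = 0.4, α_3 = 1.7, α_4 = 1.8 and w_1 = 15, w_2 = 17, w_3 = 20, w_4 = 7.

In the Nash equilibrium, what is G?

∂u_i/∂c_i = α_i − 1, so firm i contributes w_i if α_i > 1, else 0.
α_i > 1 for i ∈ {1, 3, 4}; NE contributions (15, 0, 20, 7), G = 42.

42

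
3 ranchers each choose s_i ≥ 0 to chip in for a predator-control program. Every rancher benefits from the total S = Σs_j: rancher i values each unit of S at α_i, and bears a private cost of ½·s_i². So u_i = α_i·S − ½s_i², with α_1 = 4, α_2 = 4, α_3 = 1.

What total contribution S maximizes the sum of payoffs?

27

Planner FOC: ∂(Σu_j)/∂s_i = (Σα_j) − s_i = 0, so s_i^SO = Σα_j = 9 for every i; S^SO = 27.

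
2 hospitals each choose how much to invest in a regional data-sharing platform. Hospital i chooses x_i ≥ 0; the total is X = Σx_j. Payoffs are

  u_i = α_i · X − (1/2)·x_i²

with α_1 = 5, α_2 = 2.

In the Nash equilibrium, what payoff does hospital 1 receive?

Hospital i's FOC: ∂u_i/∂x_i = α_i − x_i = 0, so x_i* = α_i.
NE contributions = (5, 2); X = 7.
u_1 = α_1·X − ½·(x_1)² = 5·7 − ½·5² = 22.5.

22.5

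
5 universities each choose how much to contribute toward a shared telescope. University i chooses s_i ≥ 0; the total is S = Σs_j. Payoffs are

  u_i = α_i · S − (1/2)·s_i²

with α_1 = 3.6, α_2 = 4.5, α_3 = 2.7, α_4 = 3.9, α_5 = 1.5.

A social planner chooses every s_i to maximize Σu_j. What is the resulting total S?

Planner FOC: ∂(Σu_j)/∂s_i = (Σα_j) − s_i = 0, so s_i^SO = Σα_j = 16.2 for every i; S^SO = 81.

81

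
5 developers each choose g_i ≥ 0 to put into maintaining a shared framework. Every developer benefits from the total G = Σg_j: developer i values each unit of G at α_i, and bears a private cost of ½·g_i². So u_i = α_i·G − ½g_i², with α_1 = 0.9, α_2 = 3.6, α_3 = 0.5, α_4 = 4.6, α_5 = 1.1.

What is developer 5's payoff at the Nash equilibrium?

11.165

Developer i's FOC: ∂u_i/∂g_i = α_i − g_i = 0, so g_i* = α_i.
NE contributions = (0.9, 3.6, 0.5, 4.6, 1.1); G = 10.7.
u_5 = α_5·G − ½·(g_5)² = 1.1·10.7 − ½·1.1² = 11.165.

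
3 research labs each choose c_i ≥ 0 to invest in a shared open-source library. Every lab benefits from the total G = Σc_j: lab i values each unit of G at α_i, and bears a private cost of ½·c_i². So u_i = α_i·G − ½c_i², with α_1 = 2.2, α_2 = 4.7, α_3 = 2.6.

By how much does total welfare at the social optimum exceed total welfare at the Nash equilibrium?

Lab i's FOC: ∂u_i/∂c_i = α_i − c_i = 0, so c_i* = α_i.
NE contributions = (2.2, 4.7, 2.6); G = 9.5.
W^NE = (Σα)·G − ½Σα_i² = 9.5² − ½·33.69 = 73.405.
Planner sets c_i = Σα_j = 9.5 for every i, so G^SO = 3·9.5 = 28.5.
W^SO = (Σα)·G^SO − ½·3·(Σα)² = (3/2)·9.5² = 135.375.
Deadweight loss = W^SO − W^NE = 61.97.

61.97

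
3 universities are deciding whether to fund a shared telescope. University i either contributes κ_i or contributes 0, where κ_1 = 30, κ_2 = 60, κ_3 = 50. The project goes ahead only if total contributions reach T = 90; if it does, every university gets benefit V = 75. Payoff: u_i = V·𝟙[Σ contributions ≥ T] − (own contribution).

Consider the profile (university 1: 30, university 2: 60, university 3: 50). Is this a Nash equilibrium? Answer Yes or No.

Total = 140 ≥ 90: provided.
University 1 (pledges 30, payoff 45): dropping to 0 → total 110, payoff 75. Profitable deviation.

No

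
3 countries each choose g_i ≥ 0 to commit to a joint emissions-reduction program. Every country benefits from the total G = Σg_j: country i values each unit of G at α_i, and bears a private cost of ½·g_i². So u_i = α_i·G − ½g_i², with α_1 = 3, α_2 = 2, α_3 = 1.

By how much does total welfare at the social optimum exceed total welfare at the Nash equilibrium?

25

Country i's FOC: ∂u_i/∂g_i = α_i − g_i = 0, so g_i* = α_i.
NE contributions = (3, 2, 1); G = 6.
W^NE = (Σα)·G − ½Σα_i² = 6² − ½·14 = 29.
Planner sets g_i = Σα_j = 6 for every i, so G^SO = 3·6 = 18.
W^SO = (Σα)·G^SO − ½·3·(Σα)² = (3/2)·6² = 54.
Deadweight loss = W^SO − W^NE = 25.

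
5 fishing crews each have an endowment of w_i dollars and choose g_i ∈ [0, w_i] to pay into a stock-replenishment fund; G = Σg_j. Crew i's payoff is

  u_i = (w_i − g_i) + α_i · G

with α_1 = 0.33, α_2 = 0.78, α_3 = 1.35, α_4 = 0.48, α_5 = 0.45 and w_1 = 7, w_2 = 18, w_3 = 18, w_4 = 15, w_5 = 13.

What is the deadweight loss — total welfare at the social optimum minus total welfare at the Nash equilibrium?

126.67

∂u_i/∂g_i = α_i − 1, so crew i contributes w_i if α_i > 1, else 0.
α_i > 1 for i ∈ {3}; NE contributions (0, 0, 18, 0, 0), G = 18.
W^NE = Σw_i − G^NE + (Σα_i)·G^NE = 71 + 2.39·18 = 114.02.
Planner: ∂(Σu_j)/∂g_i = Σα_j − 1 = 2.39 > 0, so everyone contributes w_i; G^SO = 71, W^SO = 71 + 2.39·71 = 240.69.
Deadweight loss = 126.67.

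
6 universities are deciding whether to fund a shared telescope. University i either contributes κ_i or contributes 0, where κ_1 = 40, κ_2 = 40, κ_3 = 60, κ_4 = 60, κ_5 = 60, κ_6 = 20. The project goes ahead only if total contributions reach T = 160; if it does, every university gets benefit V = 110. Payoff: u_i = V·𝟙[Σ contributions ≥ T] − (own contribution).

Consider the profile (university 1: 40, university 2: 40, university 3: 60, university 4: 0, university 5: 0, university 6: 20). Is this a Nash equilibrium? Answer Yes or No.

Yes

Total = 160 ≥ 160: provided.
University 1 (pledges 40, payoff 70): dropping to 0 → total 120, payoff 0. No gain.
University 2 (pledges 40, payoff 70): dropping to 0 → total 120, payoff 0. No gain.
University 3 (pledges 60, payoff 50): dropping to 0 → total 100, payoff 0. No gain.
University 4 (pledges 0, payoff 110): pledging 60 → total 220, payoff 50. No gain.
University 5 (pledges 0, payoff 110): pledging 60 → total 220, payoff 50. No gain.
University 6 (pledges 20, payoff 90): dropping to 0 → total 140, payoff 0. No gain.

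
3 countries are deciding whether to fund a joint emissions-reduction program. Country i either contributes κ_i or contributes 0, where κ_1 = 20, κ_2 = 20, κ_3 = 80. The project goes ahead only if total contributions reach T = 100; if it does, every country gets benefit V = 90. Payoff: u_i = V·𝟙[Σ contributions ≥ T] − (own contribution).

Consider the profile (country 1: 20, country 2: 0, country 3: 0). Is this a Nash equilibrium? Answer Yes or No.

No

Total = 20 < 100: not provided.
Country 1 (pledges 20, payoff -20): dropping to 0 → total 0, payoff 0. Profitable deviation.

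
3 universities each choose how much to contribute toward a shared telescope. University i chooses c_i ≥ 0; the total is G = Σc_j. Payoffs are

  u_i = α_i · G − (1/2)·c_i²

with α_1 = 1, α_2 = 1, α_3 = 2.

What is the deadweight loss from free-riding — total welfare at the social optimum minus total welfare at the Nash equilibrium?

University i's FOC: ∂u_i/∂c_i = α_i − c_i = 0, so c_i* = α_i.
NE contributions = (1, 1, 2); G = 4.
W^NE = (Σα)·G − ½Σα_i² = 4² − ½·6 = 13.
Planner sets c_i = Σα_j = 4 for every i, so G^SO = 3·4 = 12.
W^SO = (Σα)·G^SO − ½·3·(Σα)² = (3/2)·4² = 24.
Deadweight loss = W^SO − W^NE = 11.

11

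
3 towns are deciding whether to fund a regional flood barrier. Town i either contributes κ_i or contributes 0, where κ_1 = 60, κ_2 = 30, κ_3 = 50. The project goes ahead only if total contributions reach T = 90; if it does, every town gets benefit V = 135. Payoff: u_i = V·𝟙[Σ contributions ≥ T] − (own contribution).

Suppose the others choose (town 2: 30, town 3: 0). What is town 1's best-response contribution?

60

Others' total = 30. Contributing 60 brings total to 90 ≥ 90: gain V − κ_1 = 75.
Best response: 60.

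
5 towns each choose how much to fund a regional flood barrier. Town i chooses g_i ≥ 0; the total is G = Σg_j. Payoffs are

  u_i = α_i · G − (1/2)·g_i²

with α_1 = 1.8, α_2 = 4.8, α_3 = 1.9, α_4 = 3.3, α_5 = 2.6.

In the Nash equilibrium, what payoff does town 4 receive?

42.075

Town i's FOC: ∂u_i/∂g_i = α_i − g_i = 0, so g_i* = α_i.
NE contributions = (1.8, 4.8, 1.9, 3.3, 2.6); G = 14.4.
u_4 = α_4·G − ½·(g_4)² = 3.3·14.4 − ½·3.3² = 42.075.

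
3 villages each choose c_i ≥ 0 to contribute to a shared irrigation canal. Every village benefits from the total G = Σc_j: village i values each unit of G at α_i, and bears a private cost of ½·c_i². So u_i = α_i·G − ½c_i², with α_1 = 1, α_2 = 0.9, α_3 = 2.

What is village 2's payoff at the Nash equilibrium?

3.105

Village i's FOC: ∂u_i/∂c_i = α_i − c_i = 0, so c_i* = α_i.
NE contributions = (1, 0.9, 2); G = 3.9.
u_2 = α_2·G − ½·(c_2)² = 0.9·3.9 − ½·0.9² = 3.105.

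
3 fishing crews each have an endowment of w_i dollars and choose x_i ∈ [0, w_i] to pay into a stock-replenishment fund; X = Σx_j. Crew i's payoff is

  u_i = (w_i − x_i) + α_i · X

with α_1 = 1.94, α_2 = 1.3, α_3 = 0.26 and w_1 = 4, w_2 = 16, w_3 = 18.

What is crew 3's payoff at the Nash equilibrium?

∂u_i/∂x_i = α_i − 1, so crew i contributes w_i if α_i > 1, else 0.
α_i > 1 for i ∈ {1, 2}; NE contributions (4, 16, 0), X = 20.
u_3 = (18 − 0) + 0.26·20 = 23.2.

23.2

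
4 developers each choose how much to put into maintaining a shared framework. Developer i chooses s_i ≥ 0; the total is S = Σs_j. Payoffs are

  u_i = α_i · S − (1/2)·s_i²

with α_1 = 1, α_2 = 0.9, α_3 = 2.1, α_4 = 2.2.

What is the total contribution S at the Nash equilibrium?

Developer i's FOC: ∂u_i/∂s_i = α_i − s_i = 0, so s_i* = α_i.
NE contributions = (1, 0.9, 2.1, 2.2); S = 6.2.

6.2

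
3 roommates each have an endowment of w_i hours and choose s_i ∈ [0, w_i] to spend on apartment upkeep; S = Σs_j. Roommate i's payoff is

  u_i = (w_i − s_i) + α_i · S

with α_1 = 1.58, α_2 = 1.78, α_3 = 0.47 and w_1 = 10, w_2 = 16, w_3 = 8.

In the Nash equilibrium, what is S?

∂u_i/∂s_i = α_i − 1, so roommate i contributes w_i if α_i > 1, else 0.
α_i > 1 for i ∈ {1, 2}; NE contributions (10, 16, 0), S = 26.

26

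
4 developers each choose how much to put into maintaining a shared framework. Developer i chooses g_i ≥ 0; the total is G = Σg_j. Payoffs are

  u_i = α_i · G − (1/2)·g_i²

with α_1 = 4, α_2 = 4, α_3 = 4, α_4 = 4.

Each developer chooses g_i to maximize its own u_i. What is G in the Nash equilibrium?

16

Developer i's FOC: ∂u_i/∂g_i = α_i − g_i = 0, so g_i* = α_i.
NE contributions = (4, 4, 4, 4); G = 16.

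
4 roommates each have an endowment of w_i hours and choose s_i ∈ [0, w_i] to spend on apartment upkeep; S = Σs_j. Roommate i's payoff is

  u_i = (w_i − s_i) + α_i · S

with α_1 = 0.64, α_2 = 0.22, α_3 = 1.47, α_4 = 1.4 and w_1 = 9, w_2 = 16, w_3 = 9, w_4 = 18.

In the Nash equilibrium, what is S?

27

∂u_i/∂s_i = α_i − 1, so roommate i contributes w_i if α_i > 1, else 0.
α_i > 1 for i ∈ {3, 4}; NE contributions (0, 0, 9, 18), S = 27.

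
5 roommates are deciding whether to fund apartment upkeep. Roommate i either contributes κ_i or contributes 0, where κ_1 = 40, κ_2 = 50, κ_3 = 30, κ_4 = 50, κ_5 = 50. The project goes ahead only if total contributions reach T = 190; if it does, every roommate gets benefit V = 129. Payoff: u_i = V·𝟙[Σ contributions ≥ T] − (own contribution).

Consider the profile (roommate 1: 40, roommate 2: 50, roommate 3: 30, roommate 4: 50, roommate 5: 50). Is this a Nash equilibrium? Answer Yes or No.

Total = 220 ≥ 190: provided.
Roommate 1 (pledges 40, payoff 89): dropping to 0 → total 180, payoff 0. No gain.
Roommate 2 (pledges 50, payoff 79): dropping to 0 → total 170, payoff 0. No gain.
Roommate 3 (pledges 30, payoff 99): dropping to 0 → total 190, payoff 129. Profitable deviation.

No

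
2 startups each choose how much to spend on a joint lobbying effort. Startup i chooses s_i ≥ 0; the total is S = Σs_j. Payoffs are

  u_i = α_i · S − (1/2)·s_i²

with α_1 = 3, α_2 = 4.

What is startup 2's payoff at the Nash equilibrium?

20

Startup i's FOC: ∂u_i/∂s_i = α_i − s_i = 0, so s_i* = α_i.
NE contributions = (3, 4); S = 7.
u_2 = α_2·S − ½·(s_2)² = 4·7 − ½·4² = 20.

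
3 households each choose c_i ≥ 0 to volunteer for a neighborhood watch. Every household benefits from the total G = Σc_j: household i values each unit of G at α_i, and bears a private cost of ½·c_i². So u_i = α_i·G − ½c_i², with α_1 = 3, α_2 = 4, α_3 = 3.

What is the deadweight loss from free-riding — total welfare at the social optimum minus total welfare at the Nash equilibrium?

Household i's FOC: ∂u_i/∂c_i = α_i − c_i = 0, so c_i* = α_i.
NE contributions = (3, 4, 3); G = 10.
W^NE = (Σα)·G − ½Σα_i² = 10² − ½·34 = 83.
Planner sets c_i = Σα_j = 10 for every i, so G^SO = 3·10 = 30.
W^SO = (Σα)·G^SO − ½·3·(Σα)² = (3/2)·10² = 150.
Deadweight loss = W^SO − W^NE = 67.

67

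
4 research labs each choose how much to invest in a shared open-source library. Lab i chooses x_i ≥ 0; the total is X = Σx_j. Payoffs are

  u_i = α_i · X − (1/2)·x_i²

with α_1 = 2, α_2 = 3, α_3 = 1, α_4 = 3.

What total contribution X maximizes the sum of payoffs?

36

Planner FOC: ∂(Σu_j)/∂x_i = (Σα_j) − x_i = 0, so x_i^SO = Σα_j = 9 for every i; X^SO = 36.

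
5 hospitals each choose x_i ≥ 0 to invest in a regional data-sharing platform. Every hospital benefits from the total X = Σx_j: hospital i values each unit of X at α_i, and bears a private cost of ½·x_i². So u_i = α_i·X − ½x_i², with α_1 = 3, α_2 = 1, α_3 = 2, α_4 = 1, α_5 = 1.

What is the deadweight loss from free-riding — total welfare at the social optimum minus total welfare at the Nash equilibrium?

Hospital i's FOC: ∂u_i/∂x_i = α_i − x_i = 0, so x_i* = α_i.
NE contributions = (3, 1, 2, 1, 1); X = 8.
W^NE = (Σα)·X − ½Σα_i² = 8² − ½·16 = 56.
Planner sets x_i = Σα_j = 8 for every i, so X^SO = 5·8 = 40.
W^SO = (Σα)·X^SO − ½·5·(Σα)² = (5/2)·8² = 160.
Deadweight loss = W^SO − W^NE = 104.

104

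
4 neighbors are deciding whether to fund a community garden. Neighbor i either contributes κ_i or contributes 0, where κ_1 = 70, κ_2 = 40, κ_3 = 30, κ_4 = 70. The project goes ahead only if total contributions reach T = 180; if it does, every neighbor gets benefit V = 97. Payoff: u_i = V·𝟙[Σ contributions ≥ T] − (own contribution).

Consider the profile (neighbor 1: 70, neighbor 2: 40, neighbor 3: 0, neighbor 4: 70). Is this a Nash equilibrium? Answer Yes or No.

Total = 180 ≥ 180: provided.
Neighbor 1 (pledges 70, payoff 27): dropping to 0 → total 110, payoff 0. No gain.
Neighbor 2 (pledges 40, payoff 57): dropping to 0 → total 140, payoff 0. No gain.
Neighbor 3 (pledges 0, payoff 97): pledging 30 → total 210, payoff 67. No gain.
Neighbor 4 (pledges 70, payoff 27): dropping to 0 → total 110, payoff 0. No gain.

Yes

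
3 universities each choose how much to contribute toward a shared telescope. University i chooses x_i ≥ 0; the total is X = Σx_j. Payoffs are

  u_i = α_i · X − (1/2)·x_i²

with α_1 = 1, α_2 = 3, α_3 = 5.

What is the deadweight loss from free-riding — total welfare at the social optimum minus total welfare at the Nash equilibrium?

58

University i's FOC: ∂u_i/∂x_i = α_i − x_i = 0, so x_i* = α_i.
NE contributions = (1, 3, 5); X = 9.
W^NE = (Σα)·X − ½Σα_i² = 9² − ½·35 = 63.5.
Planner sets x_i = Σα_j = 9 for every i, so X^SO = 3·9 = 27.
W^SO = (Σα)·X^SO − ½·3·(Σα)² = (3/2)·9² = 121.5.
Deadweight loss = W^SO − W^NE = 58.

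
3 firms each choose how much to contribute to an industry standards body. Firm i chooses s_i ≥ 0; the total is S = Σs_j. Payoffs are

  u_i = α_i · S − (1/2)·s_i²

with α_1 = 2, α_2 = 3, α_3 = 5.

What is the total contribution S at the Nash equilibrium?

Firm i's FOC: ∂u_i/∂s_i = α_i − s_i = 0, so s_i* = α_i.
NE contributions = (2, 3, 5); S = 10.

10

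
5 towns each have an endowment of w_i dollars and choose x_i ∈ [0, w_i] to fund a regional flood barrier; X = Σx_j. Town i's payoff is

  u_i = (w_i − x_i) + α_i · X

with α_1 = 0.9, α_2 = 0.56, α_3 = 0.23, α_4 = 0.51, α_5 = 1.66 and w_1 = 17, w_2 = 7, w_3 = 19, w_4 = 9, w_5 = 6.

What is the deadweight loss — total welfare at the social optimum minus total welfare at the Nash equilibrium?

∂u_i/∂x_i = α_i − 1, so town i contributes w_i if α_i > 1, else 0.
α_i > 1 for i ∈ {5}; NE contributions (0, 0, 0, 0, 6), X = 6.
W^NE = Σw_i − X^NE + (Σα_i)·X^NE = 58 + 2.86·6 = 75.16.
Planner: ∂(Σu_j)/∂x_i = Σα_j − 1 = 2.86 > 0, so everyone contributes w_i; X^SO = 58, W^SO = 58 + 2.86·58 = 223.88.
Deadweight loss = 148.72.

148.72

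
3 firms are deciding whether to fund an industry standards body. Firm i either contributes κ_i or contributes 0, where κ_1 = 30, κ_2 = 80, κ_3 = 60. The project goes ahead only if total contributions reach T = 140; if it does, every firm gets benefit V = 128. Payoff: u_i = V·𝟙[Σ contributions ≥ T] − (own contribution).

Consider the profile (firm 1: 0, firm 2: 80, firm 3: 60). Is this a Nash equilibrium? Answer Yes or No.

Total = 140 ≥ 140: provided.
Firm 1 (pledges 0, payoff 128): pledging 30 → total 170, payoff 98. No gain.
Firm 2 (pledges 80, payoff 48): dropping to 0 → total 60, payoff 0. No gain.
Firm 3 (pledges 60, payoff 68): dropping to 0 → total 80, payoff 0. No gain.

Yes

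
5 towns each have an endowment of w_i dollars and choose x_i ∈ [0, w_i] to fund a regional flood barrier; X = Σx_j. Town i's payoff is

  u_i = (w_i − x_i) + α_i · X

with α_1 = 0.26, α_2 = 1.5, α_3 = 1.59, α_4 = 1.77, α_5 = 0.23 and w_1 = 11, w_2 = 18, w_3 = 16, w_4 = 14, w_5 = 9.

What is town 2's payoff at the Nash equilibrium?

∂u_i/∂x_i = α_i − 1, so town i contributes w_i if α_i > 1, else 0.
α_i > 1 for i ∈ {2, 3, 4}; NE contributions (0, 18, 16, 14, 0), X = 48.
u_2 = (18 − 18) + 1.5·48 = 72.

72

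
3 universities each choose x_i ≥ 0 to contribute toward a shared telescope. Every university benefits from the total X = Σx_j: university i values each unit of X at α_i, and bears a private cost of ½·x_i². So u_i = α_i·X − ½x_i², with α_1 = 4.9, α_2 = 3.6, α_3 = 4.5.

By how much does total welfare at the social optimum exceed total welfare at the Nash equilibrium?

University i's FOC: ∂u_i/∂x_i = α_i − x_i = 0, so x_i* = α_i.
NE contributions = (4.9, 3.6, 4.5); X = 13.
W^NE = (Σα)·X − ½Σα_i² = 13² − ½·57.22 = 140.39.
Planner sets x_i = Σα_j = 13 for every i, so X^SO = 3·13 = 39.
W^SO = (Σα)·X^SO − ½·3·(Σα)² = (3/2)·13² = 253.5.
Deadweight loss = W^SO − W^NE = 113.11.

113.11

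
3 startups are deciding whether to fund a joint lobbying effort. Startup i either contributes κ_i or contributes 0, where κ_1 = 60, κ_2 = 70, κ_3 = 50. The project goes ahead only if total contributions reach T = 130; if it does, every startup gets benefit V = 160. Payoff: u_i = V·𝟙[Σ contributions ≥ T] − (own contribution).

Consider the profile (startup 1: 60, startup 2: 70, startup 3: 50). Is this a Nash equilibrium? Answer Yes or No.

Total = 180 ≥ 130: provided.
Startup 1 (pledges 60, payoff 100): dropping to 0 → total 120, payoff 0. No gain.
Startup 2 (pledges 70, payoff 90): dropping to 0 → total 110, payoff 0. No gain.
Startup 3 (pledges 50, payoff 110): dropping to 0 → total 130, payoff 160. Profitable deviation.

No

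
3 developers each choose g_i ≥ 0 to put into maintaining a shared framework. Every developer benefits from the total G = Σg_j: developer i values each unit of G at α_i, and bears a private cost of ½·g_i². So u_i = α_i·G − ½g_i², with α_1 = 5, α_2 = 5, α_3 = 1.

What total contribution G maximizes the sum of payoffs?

33

Planner FOC: ∂(Σu_j)/∂g_i = (Σα_j) − g_i = 0, so g_i^SO = Σα_j = 11 for every i; G^SO = 33.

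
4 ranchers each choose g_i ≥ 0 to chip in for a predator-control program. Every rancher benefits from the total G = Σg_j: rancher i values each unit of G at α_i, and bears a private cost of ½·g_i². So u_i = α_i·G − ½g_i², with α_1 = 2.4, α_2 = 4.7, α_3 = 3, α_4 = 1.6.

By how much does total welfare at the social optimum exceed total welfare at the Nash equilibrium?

156.595

Rancher i's FOC: ∂u_i/∂g_i = α_i − g_i = 0, so g_i* = α_i.
NE contributions = (2.4, 4.7, 3, 1.6); G = 11.7.
W^NE = (Σα)·G − ½Σα_i² = 11.7² − ½·39.41 = 117.185.
Planner sets g_i = Σα_j = 11.7 for every i, so G^SO = 4·11.7 = 46.8.
W^SO = (Σα)·G^SO − ½·4·(Σα)² = (4/2)·11.7² = 273.78.
Deadweight loss = W^SO − W^NE = 156.595.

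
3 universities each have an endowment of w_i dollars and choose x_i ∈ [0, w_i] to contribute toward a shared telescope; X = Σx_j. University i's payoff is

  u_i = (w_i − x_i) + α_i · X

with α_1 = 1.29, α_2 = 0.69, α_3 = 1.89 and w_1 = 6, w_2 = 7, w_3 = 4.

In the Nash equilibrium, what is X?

∂u_i/∂x_i = α_i − 1, so university i contributes w_i if α_i > 1, else 0.
α_i > 1 for i ∈ {1, 3}; NE contributions (6, 0, 4), X = 10.

10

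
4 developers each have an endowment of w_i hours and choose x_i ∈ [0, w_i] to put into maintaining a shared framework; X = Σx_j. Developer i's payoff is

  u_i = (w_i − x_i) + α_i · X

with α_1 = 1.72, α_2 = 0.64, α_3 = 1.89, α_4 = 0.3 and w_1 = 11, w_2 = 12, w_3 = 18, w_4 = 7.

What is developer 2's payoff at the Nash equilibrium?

30.56

∂u_i/∂x_i = α_i − 1, so developer i contributes w_i if α_i > 1, else 0.
α_i > 1 for i ∈ {1, 3}; NE contributions (11, 0, 18, 0), X = 29.
u_2 = (12 − 0) + 0.64·29 = 30.56.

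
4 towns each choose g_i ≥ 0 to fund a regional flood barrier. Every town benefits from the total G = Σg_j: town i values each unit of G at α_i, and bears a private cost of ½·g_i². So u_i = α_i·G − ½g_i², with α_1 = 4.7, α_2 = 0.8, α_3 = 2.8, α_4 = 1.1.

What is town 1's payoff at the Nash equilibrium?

33.135

Town i's FOC: ∂u_i/∂g_i = α_i − g_i = 0, so g_i* = α_i.
NE contributions = (4.7, 0.8, 2.8, 1.1); G = 9.4.
u_1 = α_1·G − ½·(g_1)² = 4.7·9.4 − ½·4.7² = 33.135.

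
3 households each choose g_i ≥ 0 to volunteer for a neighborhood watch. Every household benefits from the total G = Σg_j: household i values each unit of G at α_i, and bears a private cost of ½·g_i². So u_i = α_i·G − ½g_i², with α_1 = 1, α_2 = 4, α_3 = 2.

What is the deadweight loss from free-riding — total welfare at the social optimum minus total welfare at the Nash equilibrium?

35

Household i's FOC: ∂u_i/∂g_i = α_i − g_i = 0, so g_i* = α_i.
NE contributions = (1, 4, 2); G = 7.
W^NE = (Σα)·G − ½Σα_i² = 7² − ½·21 = 38.5.
Planner sets g_i = Σα_j = 7 for every i, so G^SO = 3·7 = 21.
W^SO = (Σα)·G^SO − ½·3·(Σα)² = (3/2)·7² = 73.5.
Deadweight loss = W^SO − W^NE = 35.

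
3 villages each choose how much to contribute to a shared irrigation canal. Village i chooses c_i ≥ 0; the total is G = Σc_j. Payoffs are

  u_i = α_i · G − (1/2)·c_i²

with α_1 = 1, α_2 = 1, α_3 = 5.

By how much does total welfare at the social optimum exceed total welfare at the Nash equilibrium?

Village i's FOC: ∂u_i/∂c_i = α_i − c_i = 0, so c_i* = α_i.
NE contributions = (1, 1, 5); G = 7.
W^NE = (Σα)·G − ½Σα_i² = 7² − ½·27 = 35.5.
Planner sets c_i = Σα_j = 7 for every i, so G^SO = 3·7 = 21.
W^SO = (Σα)·G^SO − ½·3·(Σα)² = (3/2)·7² = 73.5.
Deadweight loss = W^SO − W^NE = 38.

38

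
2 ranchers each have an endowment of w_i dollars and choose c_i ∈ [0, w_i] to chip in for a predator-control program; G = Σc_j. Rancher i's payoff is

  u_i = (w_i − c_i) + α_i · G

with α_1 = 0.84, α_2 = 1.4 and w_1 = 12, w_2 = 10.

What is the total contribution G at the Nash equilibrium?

∂u_i/∂c_i = α_i − 1, so rancher i contributes w_i if α_i > 1, else 0.
α_i > 1 for i ∈ {2}; NE contributions (0, 10), G = 10.

10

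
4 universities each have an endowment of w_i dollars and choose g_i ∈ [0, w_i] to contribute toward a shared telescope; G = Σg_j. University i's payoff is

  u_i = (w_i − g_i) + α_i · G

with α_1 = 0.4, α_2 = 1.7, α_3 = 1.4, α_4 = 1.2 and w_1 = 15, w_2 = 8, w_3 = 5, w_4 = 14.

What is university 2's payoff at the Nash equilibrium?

45.9

∂u_i/∂g_i = α_i − 1, so university i contributes w_i if α_i > 1, else 0.
α_i > 1 for i ∈ {2, 3, 4}; NE contributions (0, 8, 5, 14), G = 27.
u_2 = (8 − 8) + 1.7·27 = 45.9.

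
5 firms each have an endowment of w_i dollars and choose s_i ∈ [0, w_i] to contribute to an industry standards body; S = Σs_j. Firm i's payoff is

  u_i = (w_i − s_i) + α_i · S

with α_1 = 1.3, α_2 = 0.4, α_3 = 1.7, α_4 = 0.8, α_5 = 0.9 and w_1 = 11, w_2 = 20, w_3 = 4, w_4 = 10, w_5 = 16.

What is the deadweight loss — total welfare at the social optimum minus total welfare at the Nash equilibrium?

∂u_i/∂s_i = α_i − 1, so firm i contributes w_i if α_i > 1, else 0.
α_i > 1 for i ∈ {1, 3}; NE contributions (11, 0, 4, 0, 0), S = 15.
W^NE = Σw_i − S^NE + (Σα_i)·S^NE = 61 + 4.1·15 = 122.5.
Planner: ∂(Σu_j)/∂s_i = Σα_j − 1 = 4.1 > 0, so everyone contributes w_i; S^SO = 61, W^SO = 61 + 4.1·61 = 311.1.
Deadweight loss = 188.6.

188.6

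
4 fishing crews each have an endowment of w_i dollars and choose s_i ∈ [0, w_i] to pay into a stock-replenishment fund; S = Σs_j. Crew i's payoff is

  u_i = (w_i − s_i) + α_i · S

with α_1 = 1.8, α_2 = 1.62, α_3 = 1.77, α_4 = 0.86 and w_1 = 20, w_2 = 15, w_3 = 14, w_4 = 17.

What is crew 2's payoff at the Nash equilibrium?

∂u_i/∂s_i = α_i − 1, so crew i contributes w_i if α_i > 1, else 0.
α_i > 1 for i ∈ {1, 2, 3}; NE contributions (20, 15, 14, 0), S = 49.
u_2 = (15 − 15) + 1.62·49 = 79.38.

79.38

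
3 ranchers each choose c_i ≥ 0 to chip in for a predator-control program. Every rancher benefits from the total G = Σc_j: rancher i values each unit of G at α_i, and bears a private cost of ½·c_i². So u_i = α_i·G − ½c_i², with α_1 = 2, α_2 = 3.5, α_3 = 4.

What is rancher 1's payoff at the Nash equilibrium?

Rancher i's FOC: ∂u_i/∂c_i = α_i − c_i = 0, so c_i* = α_i.
NE contributions = (2, 3.5, 4); G = 9.5.
u_1 = α_1·G − ½·(c_1)² = 2·9.5 − ½·2² = 17.

17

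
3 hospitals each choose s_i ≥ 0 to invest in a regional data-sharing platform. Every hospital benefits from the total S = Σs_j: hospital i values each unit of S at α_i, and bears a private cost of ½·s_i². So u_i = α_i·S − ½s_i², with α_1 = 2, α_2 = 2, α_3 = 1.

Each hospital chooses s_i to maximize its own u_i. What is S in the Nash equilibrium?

5

Hospital i's FOC: ∂u_i/∂s_i = α_i − s_i = 0, so s_i* = α_i.
NE contributions = (2, 2, 1); S = 5.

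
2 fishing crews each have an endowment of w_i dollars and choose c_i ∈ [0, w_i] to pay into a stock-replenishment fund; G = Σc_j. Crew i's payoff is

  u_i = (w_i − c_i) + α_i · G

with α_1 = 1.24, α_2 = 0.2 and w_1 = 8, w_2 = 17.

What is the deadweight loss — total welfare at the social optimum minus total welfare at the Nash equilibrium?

7.48

∂u_i/∂c_i = α_i − 1, so crew i contributes w_i if α_i > 1, else 0.
α_i > 1 for i ∈ {1}; NE contributions (8, 0), G = 8.
W^NE = Σw_i − G^NE + (Σα_i)·G^NE = 25 + 0.44·8 = 28.52.
Planner: ∂(Σu_j)/∂c_i = Σα_j − 1 = 0.44 > 0, so everyone contributes w_i; G^SO = 25, W^SO = 25 + 0.44·25 = 36.
Deadweight loss = 7.48.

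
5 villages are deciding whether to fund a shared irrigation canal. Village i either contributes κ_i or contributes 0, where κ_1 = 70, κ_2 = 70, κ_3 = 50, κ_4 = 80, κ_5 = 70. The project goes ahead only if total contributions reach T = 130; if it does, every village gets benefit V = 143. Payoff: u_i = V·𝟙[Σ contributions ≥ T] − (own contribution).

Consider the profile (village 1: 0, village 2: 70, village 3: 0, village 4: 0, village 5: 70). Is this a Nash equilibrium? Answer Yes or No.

Total = 140 ≥ 130: provided.
Village 1 (pledges 0, payoff 143): pledging 70 → total 210, payoff 73. No gain.
Village 2 (pledges 70, payoff 73): dropping to 0 → total 70, payoff 0. No gain.
Village 3 (pledges 0, payoff 143): pledging 50 → total 190, payoff 93. No gain.
Village 4 (pledges 0, payoff 143): pledging 80 → total 220, payoff 63. No gain.
Village 5 (pledges 70, payoff 73): dropping to 0 → total 70, payoff 0. No gain.

Yes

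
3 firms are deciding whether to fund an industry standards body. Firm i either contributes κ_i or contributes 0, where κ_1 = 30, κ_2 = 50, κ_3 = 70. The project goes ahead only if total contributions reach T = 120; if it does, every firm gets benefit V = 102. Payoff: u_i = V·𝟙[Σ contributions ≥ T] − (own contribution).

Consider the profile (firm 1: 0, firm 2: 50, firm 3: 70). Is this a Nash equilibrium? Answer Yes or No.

Total = 120 ≥ 120: provided.
Firm 1 (pledges 0, payoff 102): pledging 30 → total 150, payoff 72. No gain.
Firm 2 (pledges 50, payoff 52): dropping to 0 → total 70, payoff 0. No gain.
Firm 3 (pledges 70, payoff 32): dropping to 0 → total 50, payoff 0. No gain.

Yes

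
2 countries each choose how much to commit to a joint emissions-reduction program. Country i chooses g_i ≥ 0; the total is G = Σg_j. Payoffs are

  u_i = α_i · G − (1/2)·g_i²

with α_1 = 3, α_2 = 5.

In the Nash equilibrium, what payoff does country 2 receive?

Country i's FOC: ∂u_i/∂g_i = α_i − g_i = 0, so g_i* = α_i.
NE contributions = (3, 5); G = 8.
u_2 = α_2·G − ½·(g_2)² = 5·8 − ½·5² = 27.5.

27.5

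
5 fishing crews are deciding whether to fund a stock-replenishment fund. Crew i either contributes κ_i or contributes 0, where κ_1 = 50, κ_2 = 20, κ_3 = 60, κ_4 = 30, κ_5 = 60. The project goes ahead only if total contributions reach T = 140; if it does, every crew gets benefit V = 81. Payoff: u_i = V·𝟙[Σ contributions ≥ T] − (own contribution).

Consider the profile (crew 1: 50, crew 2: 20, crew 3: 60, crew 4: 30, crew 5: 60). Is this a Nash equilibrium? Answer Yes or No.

Total = 220 ≥ 140: provided.
Crew 1 (pledges 50, payoff 31): dropping to 0 → total 170, payoff 81. Profitable deviation.

No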